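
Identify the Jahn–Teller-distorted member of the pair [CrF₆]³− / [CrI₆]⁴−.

[CrF₆]³−: Ligand charges: each fluoride is −1. With an overall charge of −3 the chromium centre must be in the +3 oxidation state. Chromium is a group-6 element; Cr(III) is therefore d³. The d³ configuration leaves the e_g set evenly filled (or empty) — no strong Jahn–Teller driving force.
[CrI₆]⁴−: Summing ligand charges against the −4 overall charge gives an oxidation state of +2 for chromium. Chromium is a group-6 element; Cr(II) is therefore d⁴. Iodide is a weak-field ligand for a first-row metal, so the complex is high-spin. The t₂g³e_g¹ (high-spin) configuration has an unevenly filled e_g set; the Jahn–Teller theorem predicts a tetragonal distortion (typically axial elongation) to lift the degeneracy.

[CrI₆]⁴−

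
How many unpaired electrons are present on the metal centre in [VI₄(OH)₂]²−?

1 unpaired electron

Each iodide is −1; each hydroxide is −1; balancing the −2 overall charge requires V(IV).
V sits in group 5, so the d-electron count is 5 − 4 = 1.
In an octahedral field the d¹ configuration is t₂g¹e_g⁰ (only one arrangement possible), giving 1 unpaired electron.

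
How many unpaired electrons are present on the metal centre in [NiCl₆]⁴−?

Summing ligand charges against the −4 overall charge gives an oxidation state of +2 for nickel.
Ni sits in group 10, so the d-electron count is 10 − 2 = 8.
In an octahedral field the d⁸ configuration is t₂g⁶e_g² (only one arrangement possible), giving 2 unpaired electrons.

2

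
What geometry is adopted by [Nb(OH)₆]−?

Ligand charges: each hydroxide is −1. With an overall charge of −1 the niobium centre must be in the +5 oxidation state.
Group 5 minus oxidation state 5 gives a d⁰ configuration.
Coordination number: 6.
Six donors around a single metal centre give an octahedral coordination sphere.

octahedral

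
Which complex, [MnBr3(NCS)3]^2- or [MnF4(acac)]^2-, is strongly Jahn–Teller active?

[MnF4(acac)]^2-

[MnBr3(NCS)3]^2-: Summing ligand charges against the −2 overall charge gives an oxidation state of +4 for manganese. Manganese is a group-7 element; Mn(IV) is therefore d³. The d³ configuration leaves the e_g set evenly filled (or empty) — no strong Jahn–Teller driving force.
[MnF4(acac)]^2-: Each fluoride is −1; each acetylacetonate is −1; balancing the −2 overall charge requires Mn(III). Group 7 minus oxidation state 3 gives a d⁴ configuration. Acetylacetonate and fluoride are weak-field ligands for a first-row metal, so the complex is high-spin. The t₂g³e_g¹ (high-spin) configuration has an unevenly filled e_g set; the Jahn–Teller theorem predicts a tetragonal distortion (typically axial elongation) to lift the degeneracy.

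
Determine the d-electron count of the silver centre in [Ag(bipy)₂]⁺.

d¹⁰

Summing ligand charges against the +1 overall charge gives an oxidation state of +1 for silver.
Group 11 minus oxidation state 1 gives a d¹⁰ configuration.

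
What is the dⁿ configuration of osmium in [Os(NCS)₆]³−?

d5

Ligand charges: each isothiocyanate is −1. With an overall charge of −3 the osmium centre must be in the +3 oxidation state.
Group 8 minus oxidation state 3 gives a d⁵ configuration.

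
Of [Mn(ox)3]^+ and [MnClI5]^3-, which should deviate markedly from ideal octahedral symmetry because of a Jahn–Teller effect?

[MnClI5]^3-

[Mn(ox)3]^+: Ligand charges: each oxalate is −2. With an overall charge of +1 the manganese centre must be in the +7 oxidation state. Group 7 minus oxidation state 7 gives a d⁰ configuration. The d⁰ configuration leaves the e_g set evenly filled (or empty) — no strong Jahn–Teller driving force.
[MnClI5]^3-: Ligand charges: each chloride is −1; each iodide is −1. With an overall charge of −3 the manganese centre must be in the +3 oxidation state. Manganese is a group-7 element; Mn(III) is therefore d⁴. Chloride and iodide are weak-field ligands for a first-row metal, so the complex is high-spin. The t₂g³e_g¹ (high-spin) configuration has an unevenly filled e_g set; the Jahn–Teller theorem predicts a tetragonal distortion (typically axial elongation) to lift the degeneracy.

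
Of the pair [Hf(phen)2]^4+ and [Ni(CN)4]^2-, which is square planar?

[Ni(CN)4]^2-

For [Hf(phen)2]^4+: Summing ligand charges against the +4 overall charge gives an oxidation state of +4 for hafnium. Hf sits in group 4, so the d-electron count is 4 − 4 = 0. A d⁰ ion has no crystal-field stabilisation preference between square planar and tetrahedral, so four ligands adopt the sterically favoured tetrahedral geometry. → tetrahedral.
For [Ni(CN)4]^2-: Ligand charges: each cyanide is −1. With an overall charge of −2 the nickel centre must be in the +2 oxidation state. Ni sits in group 10, so the d-electron count is 10 − 2 = 8. Cyanide is a strong-field ligand (high in the spectrochemical series). A 3d d⁸ ion with strong-field ligands gains enough CFSE to favour square planar over tetrahedral. → square planar.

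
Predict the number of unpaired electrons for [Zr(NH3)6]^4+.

Ligand charges: ammonia is neutral. With an overall charge of +4 the zirconium centre must be in the +4 oxidation state.
Zirconium is a group-4 element; Zr(IV) is therefore d⁰.
In an octahedral field the d⁰ configuration is t₂g⁰e_g⁰, giving 0 unpaired electrons.

0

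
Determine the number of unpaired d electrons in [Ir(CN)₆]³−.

Ligand charges: each cyanide is −1. With an overall charge of −3 the iridium centre must be in the +3 oxidation state.
Iridium is a group-9 element; Ir(III) is therefore d⁶.
The spin state decides the count: a 5d ion has a large Δₒ and is invariably low-spin.
An octahedral low-spin d⁶ ion is t₂g⁶e_g⁰, giving 0 unpaired electrons.

0 unpaired electrons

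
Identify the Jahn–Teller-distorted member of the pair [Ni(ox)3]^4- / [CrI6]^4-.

[Ni(ox)3]^4-: Each oxalate is −2; balancing the −4 overall charge requires Ni(II). Nickel is a group-10 element; Ni(II) is therefore d⁸. The d⁸ configuration leaves the e_g set evenly filled (or empty) — no strong Jahn–Teller driving force.
[CrI6]^4-: Each iodide is −1; balancing the −4 overall charge requires Cr(II). Chromium is a group-6 element; Cr(II) is therefore d⁴. Iodide is a weak-field ligand for a first-row metal, so the complex is high-spin. The t₂g³e_g¹ (high-spin) configuration has an unevenly filled e_g set; the Jahn–Teller theorem predicts a tetragonal distortion (typically axial elongation) to lift the degeneracy.

[CrI6]^4-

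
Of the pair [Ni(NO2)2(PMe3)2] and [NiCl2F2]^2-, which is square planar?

For [Ni(NO2)2(PMe3)2]: Each nitro (N-bound nitrite) is −1; trimethylphosphine is neutral; balancing the 0 overall charge requires Ni(II). Ni sits in group 10, so the d-electron count is 10 − 2 = 8. Nitro (N-bound nitrite) and trimethylphosphine are strong-field ligands (high in the spectrochemical series). A 3d d⁸ ion with strong-field ligands gains enough CFSE to favour square planar over tetrahedral. → square planar.
For [NiCl2F2]^2-: Summing ligand charges against the −2 overall charge gives an oxidation state of +2 for nickel. Ni sits in group 10, so the d-electron count is 10 − 2 = 8. Chloride and fluoride are weak-field ligands. With weak-field ligands the CFSE gain from square planar is small, so a 3d d⁸ ion takes the sterically preferred tetrahedral geometry. → tetrahedral.

[Ni(NO2)2(PMe3)2]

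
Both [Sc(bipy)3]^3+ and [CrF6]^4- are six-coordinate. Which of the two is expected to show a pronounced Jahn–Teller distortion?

[CrF6]^4-

[Sc(bipy)3]^3+: 2,2′-bipyridine is neutral; balancing the +3 overall charge requires Sc(III). Group 3 minus oxidation state 3 gives a d⁰ configuration. The d⁰ configuration leaves the e_g set evenly filled (or empty) — no strong Jahn–Teller driving force.
[CrF6]^4-: Each fluoride is −1; balancing the −4 overall charge requires Cr(II). Chromium is a group-6 element; Cr(II) is therefore d⁴. Fluoride is a weak-field ligand for a first-row metal, so the complex is high-spin. The t₂g³e_g¹ (high-spin) configuration has an unevenly filled e_g set; the Jahn–Teller theorem predicts a tetragonal distortion (typically axial elongation) to lift the degeneracy.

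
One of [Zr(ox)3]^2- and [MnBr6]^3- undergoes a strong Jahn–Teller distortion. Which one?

[MnBr6]^3-

[Zr(ox)3]^2-: Ligand charges: each oxalate is −2. With an overall charge of −2 the zirconium centre must be in the +4 oxidation state. Zirconium is a group-4 element; Zr(IV) is therefore d⁰. The d⁰ configuration leaves the e_g set evenly filled (or empty) — no strong Jahn–Teller driving force.
[MnBr6]^3-: Ligand charges: each bromide is −1. With an overall charge of −3 the manganese centre must be in the +3 oxidation state. Mn sits in group 7, so the d-electron count is 7 − 3 = 4. Bromide is a weak-field ligand for a first-row metal, so the complex is high-spin. The t₂g³e_g¹ (high-spin) configuration has an unevenly filled e_g set; the Jahn–Teller theorem predicts a tetragonal distortion (typically axial elongation) to lift the degeneracy.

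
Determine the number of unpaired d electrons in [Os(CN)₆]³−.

Summing ligand charges against the −3 overall charge gives an oxidation state of +3 for osmium.
Os sits in group 8, so the d-electron count is 8 − 3 = 5.
The spin state decides the count: a 5d ion has a large Δₒ and is invariably low-spin.
An octahedral low-spin d⁵ ion is t₂g⁵e_g⁰, giving 1 unpaired electron.

1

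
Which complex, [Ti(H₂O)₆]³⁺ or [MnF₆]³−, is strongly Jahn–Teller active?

[MnF₆]³−

[Ti(H₂O)₆]³⁺: Summing ligand charges against the +3 overall charge gives an oxidation state of +3 for titanium. Ti sits in group 4, so the d-electron count is 4 − 3 = 1. The d¹ configuration leaves the e_g set evenly filled (or empty) — no strong Jahn–Teller driving force.
[MnF₆]³−: Summing ligand charges against the −3 overall charge gives an oxidation state of +3 for manganese. Manganese is a group-7 element; Mn(III) is therefore d⁴. Fluoride is a weak-field ligand for a first-row metal, so the complex is high-spin. The t₂g³e_g¹ (high-spin) configuration has an unevenly filled e_g set; the Jahn–Teller theorem predicts a tetragonal distortion (typically axial elongation) to lift the degeneracy.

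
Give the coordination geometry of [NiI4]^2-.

tetrahedral

Each iodide is −1; balancing the −2 overall charge requires Ni(II).
Nickel is a group-10 element; Ni(II) is therefore d⁸.
Coordination number: 4.
Iodide is a weak-field ligand.
With weak-field ligands the CFSE gain from square planar is small, so a 3d d⁸ ion takes the sterically preferred tetrahedral geometry.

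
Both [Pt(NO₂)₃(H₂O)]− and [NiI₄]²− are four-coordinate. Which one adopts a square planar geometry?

For [Pt(NO₂)₃(H₂O)]−: Each nitro (N-bound nitrite) is −1; water is neutral; balancing the −1 overall charge requires Pt(II). Group 10 minus oxidation state 2 gives a d⁸ configuration. A 5d d⁸ ion has a large crystal-field splitting; square planar leaves the high-energy d_{x²−y²} orbital empty and maximises CFSE. → square planar.
For [NiI₄]²−: Summing ligand charges against the −2 overall charge gives an oxidation state of +2 for nickel. Group 10 minus oxidation state 2 gives a d⁸ configuration. Iodide is a weak-field ligand. With weak-field ligands the CFSE gain from square planar is small, so a 3d d⁸ ion takes the sterically preferred tetrahedral geometry. → tetrahedral.

[Pt(NO₂)₃(H₂O)]−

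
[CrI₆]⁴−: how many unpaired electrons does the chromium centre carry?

4

Summing ligand charges against the −4 overall charge gives an oxidation state of +2 for chromium.
Group 6 minus oxidation state 2 gives a d⁴ configuration.
The spin state decides the count: Iodide is a weak-field ligand for a first-row metal, so the complex is high-spin.
An octahedral high-spin d⁴ ion is t₂g³e_g¹, giving 4 unpaired electrons.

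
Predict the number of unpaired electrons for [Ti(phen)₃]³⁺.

1

Summing ligand charges against the +3 overall charge gives an oxidation state of +3 for titanium.
Ti sits in group 4, so the d-electron count is 4 − 3 = 1.
Counting donor atoms: 3×1,10-phenanthroline (bidentate) → 6 donors. Coordination number = 6.
In an octahedral field the d¹ configuration is t₂g¹e_g⁰ (only one arrangement possible), giving 1 unpaired electron.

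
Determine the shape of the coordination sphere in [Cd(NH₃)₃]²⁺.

trigonal planar

Ligand charges: ammonia is neutral. With an overall charge of +2 the cadmium centre must be in the +2 oxidation state.
Group 12 minus oxidation state 2 gives a d¹⁰ configuration.
Coordination number: 3.
Three ligands around a d¹⁰ centre minimise repulsion in a trigonal-planar arrangement.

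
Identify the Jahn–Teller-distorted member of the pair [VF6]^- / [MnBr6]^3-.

[MnBr6]^3-

[VF6]^-: Ligand charges: each fluoride is −1. With an overall charge of −1 the vanadium centre must be in the +5 oxidation state. Vanadium is a group-5 element; V(V) is therefore d⁰. The d⁰ configuration leaves the e_g set evenly filled (or empty) — no strong Jahn–Teller driving force.
[MnBr6]^3-: Each bromide is −1; balancing the −3 overall charge requires Mn(III). Mn sits in group 7, so the d-electron count is 7 − 3 = 4. Bromide is a weak-field ligand for a first-row metal, so the complex is high-spin. The t₂g³e_g¹ (high-spin) configuration has an unevenly filled e_g set; the Jahn–Teller theorem predicts a tetragonal distortion (typically axial elongation) to lift the degeneracy.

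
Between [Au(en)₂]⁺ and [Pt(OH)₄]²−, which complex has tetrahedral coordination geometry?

[Au(en)₂]⁺

For [Au(en)₂]⁺: Ligand charges: ethylenediamine is neutral. With an overall charge of +1 the gold centre must be in the +1 oxidation state. Au sits in group 11, so the d-electron count is 11 − 1 = 10. A d¹⁰ ion has no crystal-field stabilisation preference between square planar and tetrahedral, so four ligands adopt the sterically favoured tetrahedral geometry. → tetrahedral.
For [Pt(OH)₄]²−: Ligand charges: each hydroxide is −1. With an overall charge of −2 the platinum centre must be in the +2 oxidation state. Platinum is a group-10 element; Pt(II) is therefore d⁸. A 5d d⁸ ion has a large crystal-field splitting; square planar leaves the high-energy d_{x²−y²} orbital empty and maximises CFSE. → square planar.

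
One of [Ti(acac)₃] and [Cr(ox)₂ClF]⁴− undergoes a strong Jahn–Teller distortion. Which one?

[Ti(acac)₃]: Ligand charges: each acetylacetonate is −1. With an overall charge of 0 the titanium centre must be in the +3 oxidation state. Group 4 minus oxidation state 3 gives a d¹ configuration. The d¹ configuration leaves the e_g set evenly filled (or empty) — no strong Jahn–Teller driving force.
[Cr(ox)₂ClF]⁴−: Each oxalate is −2; each chloride is −1; each fluoride is −1; balancing the −4 overall charge requires Cr(II). Group 6 minus oxidation state 2 gives a d⁴ configuration. Chloride, fluoride, and oxalate are weak-field ligands for a first-row metal, so the complex is high-spin. The t₂g³e_g¹ (high-spin) configuration has an unevenly filled e_g set; the Jahn–Teller theorem predicts a tetragonal distortion (typically axial elongation) to lift the degeneracy.

[Cr(ox)₂ClF]⁴−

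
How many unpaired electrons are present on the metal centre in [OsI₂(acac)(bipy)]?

1

Ligand charges: each iodide is −1; each acetylacetonate is −1; 2,2′-bipyridine is neutral. With an overall charge of 0 the osmium centre must be in the +3 oxidation state.
Group 8 minus oxidation state 3 gives a d⁵ configuration.
Counting donor atoms: 2×iodide (monodentate) → 2 donors; 1×acetylacetonate (bidentate) → 2 donors; 1×2,2′-bipyridine (bidentate) → 2 donors. Coordination number = 6.
The spin state decides the count: a 5d ion has a large Δₒ and is invariably low-spin.
An octahedral low-spin d⁵ ion is t₂g⁵e_g⁰, giving 1 unpaired electron.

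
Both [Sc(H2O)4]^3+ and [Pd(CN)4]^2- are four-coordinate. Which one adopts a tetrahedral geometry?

[Sc(H2O)4]^3+

For [Sc(H2O)4]^3+: Ligand charges: water is neutral. With an overall charge of +3 the scandium centre must be in the +3 oxidation state. Sc sits in group 3, so the d-electron count is 3 − 3 = 0. A d⁰ ion has no crystal-field stabilisation preference between square planar and tetrahedral, so four ligands adopt the sterically favoured tetrahedral geometry. → tetrahedral.
For [Pd(CN)4]^2-: Ligand charges: each cyanide is −1. With an overall charge of −2 the palladium centre must be in the +2 oxidation state. Palladium is a group-10 element; Pd(II) is therefore d⁸. A 4d d⁸ ion has a large crystal-field splitting; square planar leaves the high-energy d_{x²−y²} orbital empty and maximises CFSE. → square planar.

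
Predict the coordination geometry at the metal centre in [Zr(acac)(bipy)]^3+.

Ligand charges: each acetylacetonate is −1; 2,2′-bipyridine is neutral. With an overall charge of +3 the zirconium centre must be in the +4 oxidation state.
Zr sits in group 4, so the d-electron count is 4 − 4 = 0.
Counting donor atoms: 1×acetylacetonate (bidentate) → 2 donors; 1×2,2′-bipyridine (bidentate) → 2 donors. Coordination number = 4.
A d⁰ ion has no crystal-field stabilisation preference between square planar and tetrahedral, so four ligands adopt the sterically favoured tetrahedral geometry.

tetrahedral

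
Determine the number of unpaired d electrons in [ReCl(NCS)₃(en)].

Summing ligand charges against the 0 overall charge gives an oxidation state of +4 for rhenium.
Rhenium is a group-7 element; Re(IV) is therefore d³.
Counting donor atoms: 1×chloride (monodentate) → 1 donor; 3×isothiocyanate (monodentate) → 3 donors; 1×ethylenediamine (bidentate) → 2 donors. Coordination number = 6.
In an octahedral field the d³ configuration is t₂g³e_g⁰ (only one arrangement possible), giving 3 unpaired electrons.

3 unpaired electrons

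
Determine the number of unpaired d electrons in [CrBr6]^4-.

4

Summing ligand charges against the −4 overall charge gives an oxidation state of +2 for chromium.
Chromium is a group-6 element; Cr(II) is therefore d⁴.
The spin state decides the count: Bromide is a weak-field ligand for a first-row metal, so the complex is high-spin.
An octahedral high-spin d⁴ ion is t₂g³e_g¹, giving 4 unpaired electrons.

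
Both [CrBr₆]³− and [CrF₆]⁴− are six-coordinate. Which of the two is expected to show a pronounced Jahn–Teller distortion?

[CrBr₆]³−: Ligand charges: each bromide is −1. With an overall charge of −3 the chromium centre must be in the +3 oxidation state. Chromium is a group-6 element; Cr(III) is therefore d³. The d³ configuration leaves the e_g set evenly filled (or empty) — no strong Jahn–Teller driving force.
[CrF₆]⁴−: Summing ligand charges against the −4 overall charge gives an oxidation state of +2 for chromium. Cr sits in group 6, so the d-electron count is 6 − 2 = 4. Fluoride is a weak-field ligand for a first-row metal, so the complex is high-spin. The t₂g³e_g¹ (high-spin) configuration has an unevenly filled e_g set; the Jahn–Teller theorem predicts a tetragonal distortion (typically axial elongation) to lift the degeneracy.

[CrF₆]⁴−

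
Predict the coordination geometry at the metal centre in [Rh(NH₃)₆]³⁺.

Summing ligand charges against the +3 overall charge gives an oxidation state of +3 for rhodium.
Group 9 minus oxidation state 3 gives a d⁶ configuration.
Coordination number: 6.
Six donors around a single metal centre give an octahedral coordination sphere.

octahedral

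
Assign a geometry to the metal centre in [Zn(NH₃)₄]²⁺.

Ligand charges: ammonia is neutral. With an overall charge of +2 the zinc centre must be in the +2 oxidation state.
Zn sits in group 12, so the d-electron count is 12 − 2 = 10.
With 4 monodentate ligands the coordination number is 4.
A d¹⁰ ion has no crystal-field stabilisation preference between square planar and tetrahedral, so four ligands adopt the sterically favoured tetrahedral geometry.

tetrahedral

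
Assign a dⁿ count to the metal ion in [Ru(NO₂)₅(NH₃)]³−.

Summing ligand charges against the −3 overall charge gives an oxidation state of +2 for ruthenium.
Ruthenium is a group-8 element; Ru(II) is therefore d⁶.

d6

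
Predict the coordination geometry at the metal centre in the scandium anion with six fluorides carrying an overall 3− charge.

Summing ligand charges against the −3 overall charge gives an oxidation state of +3 for scandium.
Group 3 minus oxidation state 3 gives a d⁰ configuration.
Coordination number: 6.
Six donors around a single metal centre give an octahedral coordination sphere.

octahedral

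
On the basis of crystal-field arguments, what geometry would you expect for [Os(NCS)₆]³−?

octahedral

Ligand charges: each isothiocyanate is −1. With an overall charge of −3 the osmium centre must be in the +3 oxidation state.
Osmium is a group-8 element; Os(III) is therefore d⁵.
Coordination number: 6.
Six donors around a single metal centre give an octahedral coordination sphere.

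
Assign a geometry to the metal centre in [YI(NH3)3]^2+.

tetrahedral

Ligand charges: each iodide is −1; ammonia is neutral. With an overall charge of +2 the yttrium centre must be in the +3 oxidation state.
Group 3 minus oxidation state 3 gives a d⁰ configuration.
With 4 monodentate ligands the coordination number is 4.
A d⁰ ion has no crystal-field stabilisation preference between square planar and tetrahedral, so four ligands adopt the sterically favoured tetrahedral geometry.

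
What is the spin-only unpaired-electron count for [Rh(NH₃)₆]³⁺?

0 unpaired electrons

Ligand charges: ammonia is neutral. With an overall charge of +3 the rhodium centre must be in the +3 oxidation state.
Rhodium is a group-9 element; Rh(III) is therefore d⁶.
The spin state decides the count: a 4d ion has a large Δₒ and is invariably low-spin.
An octahedral low-spin d⁶ ion is t₂g⁶e_g⁰, giving 0 unpaired electrons.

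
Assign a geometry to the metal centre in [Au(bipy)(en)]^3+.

Ligand charges: 2,2′-bipyridine is neutral; ethylenediamine is neutral. With an overall charge of +3 the gold centre must be in the +3 oxidation state.
Group 11 minus oxidation state 3 gives a d⁸ configuration.
Counting donor atoms: 1×2,2′-bipyridine (bidentate) → 2 donors; 1×ethylenediamine (bidentate) → 2 donors. Coordination number = 4.
A 5d d⁸ ion has a large crystal-field splitting; square planar leaves the high-energy d_{x²−y²} orbital empty and maximises CFSE.

square planar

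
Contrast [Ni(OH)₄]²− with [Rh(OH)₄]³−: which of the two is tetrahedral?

[Ni(OH)₄]²−

For [Ni(OH)₄]²−: Each hydroxide is −1; balancing the −2 overall charge requires Ni(II). Group 10 minus oxidation state 2 gives a d⁸ configuration. Hydroxide is a weak-field ligand. With weak-field ligands the CFSE gain from square planar is small, so a 3d d⁸ ion takes the sterically preferred tetrahedral geometry. → tetrahedral.
For [Rh(OH)₄]³−: Ligand charges: each hydroxide is −1. With an overall charge of −3 the rhodium centre must be in the +1 oxidation state. Rhodium is a group-9 element; Rh(I) is therefore d⁸. A 4d d⁸ ion has a large crystal-field splitting; square planar leaves the high-energy d_{x²−y²} orbital empty and maximises CFSE. → square planar.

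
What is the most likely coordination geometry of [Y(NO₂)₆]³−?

octahedral

Ligand charges: each nitro (N-bound nitrite) is −1. With an overall charge of −3 the yttrium centre must be in the +3 oxidation state.
Y sits in group 3, so the d-electron count is 3 − 3 = 0.
With 6 monodentate ligands the coordination number is 6.
Six donors around a single metal centre give an octahedral coordination sphere.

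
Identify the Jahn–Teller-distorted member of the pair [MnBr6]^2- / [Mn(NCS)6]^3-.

[MnBr6]^2-: Summing ligand charges against the −2 overall charge gives an oxidation state of +4 for manganese. Group 7 minus oxidation state 4 gives a d³ configuration. The d³ configuration leaves the e_g set evenly filled (or empty) — no strong Jahn–Teller driving force.
[Mn(NCS)6]^3-: Each isothiocyanate is −1; balancing the −3 overall charge requires Mn(III). Manganese is a group-7 element; Mn(III) is therefore d⁴. Isothiocyanate is a weak-field ligand for a first-row metal, so the complex is high-spin. The t₂g³e_g¹ (high-spin) configuration has an unevenly filled e_g set; the Jahn–Teller theorem predicts a tetragonal distortion (typically axial elongation) to lift the degeneracy.

[Mn(NCS)6]^3-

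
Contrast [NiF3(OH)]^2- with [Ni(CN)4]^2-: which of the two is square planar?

[Ni(CN)4]^2-

For [NiF3(OH)]^2-: Ligand charges: each fluoride is −1; each hydroxide is −1. With an overall charge of −2 the nickel centre must be in the +2 oxidation state. Nickel is a group-10 element; Ni(II) is therefore d⁸. Fluoride and hydroxide are weak-field ligands. With weak-field ligands the CFSE gain from square planar is small, so a 3d d⁸ ion takes the sterically preferred tetrahedral geometry. → tetrahedral.
For [Ni(CN)4]^2-: Each cyanide is −1; balancing the −2 overall charge requires Ni(II). Nickel is a group-10 element; Ni(II) is therefore d⁸. Cyanide is a strong-field ligand (high in the spectrochemical series). A 3d d⁸ ion with strong-field ligands gains enough CFSE to favour square planar over tetrahedral. → square planar.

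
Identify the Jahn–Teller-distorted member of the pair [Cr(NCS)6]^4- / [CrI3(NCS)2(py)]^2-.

[Cr(NCS)6]^4-

[Cr(NCS)6]^4-: Each isothiocyanate is −1; balancing the −4 overall charge requires Cr(II). Group 6 minus oxidation state 2 gives a d⁴ configuration. Isothiocyanate is a weak-field ligand for a first-row metal, so the complex is high-spin. The t₂g³e_g¹ (high-spin) configuration has an unevenly filled e_g set; the Jahn–Teller theorem predicts a tetragonal distortion (typically axial elongation) to lift the degeneracy.
[CrI3(NCS)2(py)]^2-: Ligand charges: each iodide is −1; each isothiocyanate is −1; pyridine is neutral. With an overall charge of −2 the chromium centre must be in the +3 oxidation state. Cr sits in group 6, so the d-electron count is 6 − 3 = 3. The d³ configuration leaves the e_g set evenly filled (or empty) — no strong Jahn–Teller driving force.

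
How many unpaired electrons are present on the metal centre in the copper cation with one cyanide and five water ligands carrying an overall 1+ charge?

Ligand charges: each cyanide is −1; water is neutral. With an overall charge of +1 the copper centre must be in the +2 oxidation state.
Copper is a group-11 element; Cu(II) is therefore d⁹.
In an octahedral field the d⁹ configuration is t₂g⁶e_g³ (only one arrangement possible), giving 1 unpaired electron.

1 unpaired electron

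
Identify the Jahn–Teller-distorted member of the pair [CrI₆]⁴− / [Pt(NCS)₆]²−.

[CrI₆]⁴−: Ligand charges: each iodide is −1. With an overall charge of −4 the chromium centre must be in the +2 oxidation state. Cr sits in group 6, so the d-electron count is 6 − 2 = 4. Iodide is a weak-field ligand for a first-row metal, so the complex is high-spin. The t₂g³e_g¹ (high-spin) configuration has an unevenly filled e_g set; the Jahn–Teller theorem predicts a tetragonal distortion (typically axial elongation) to lift the degeneracy.
[Pt(NCS)₆]²−: Each isothiocyanate is −1; balancing the −2 overall charge requires Pt(IV). Group 10 minus oxidation state 4 gives a d⁶ configuration. A 5d ion has a large Δₒ and is invariably low-spin. The d⁶ configuration leaves the e_g set evenly filled (or empty) — no strong Jahn–Teller driving force.

[CrI₆]⁴−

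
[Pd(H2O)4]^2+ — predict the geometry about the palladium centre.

square planar

Ligand charges: water is neutral. With an overall charge of +2 the palladium centre must be in the +2 oxidation state.
Group 10 minus oxidation state 2 gives a d⁸ configuration.
With 4 monodentate ligands the coordination number is 4.
A 4d d⁸ ion has a large crystal-field splitting; square planar leaves the high-energy d_{x²−y²} orbital empty and maximises CFSE.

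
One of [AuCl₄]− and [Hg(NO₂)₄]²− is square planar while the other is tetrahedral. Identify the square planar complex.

[AuCl₄]−

For [AuCl₄]−: Ligand charges: each chloride is −1. With an overall charge of −1 the gold centre must be in the +3 oxidation state. Au sits in group 11, so the d-electron count is 11 − 3 = 8. A 5d d⁸ ion has a large crystal-field splitting; square planar leaves the high-energy d_{x²−y²} orbital empty and maximises CFSE. → square planar.
For [Hg(NO₂)₄]²−: Summing ligand charges against the −2 overall charge gives an oxidation state of +2 for mercury. Group 12 minus oxidation state 2 gives a d¹⁰ configuration. A d¹⁰ ion has no crystal-field stabilisation preference between square planar and tetrahedral, so four ligands adopt the sterically favoured tetrahedral geometry. → tetrahedral.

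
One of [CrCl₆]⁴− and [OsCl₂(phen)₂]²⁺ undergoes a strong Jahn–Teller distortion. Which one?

[CrCl₆]⁴−: Each chloride is −1; balancing the −4 overall charge requires Cr(II). Group 6 minus oxidation state 2 gives a d⁴ configuration. Chloride is a weak-field ligand for a first-row metal, so the complex is high-spin. The t₂g³e_g¹ (high-spin) configuration has an unevenly filled e_g set; the Jahn–Teller theorem predicts a tetragonal distortion (typically axial elongation) to lift the degeneracy.
[OsCl₂(phen)₂]²⁺: Each chloride is −1; 1,10-phenanthroline is neutral; balancing the +2 overall charge requires Os(IV). Group 8 minus oxidation state 4 gives a d⁴ configuration. A 5d ion has a large Δₒ and is invariably low-spin. The d⁴ configuration leaves the e_g set evenly filled (or empty) — no strong Jahn–Teller driving force.

[CrCl₆]⁴−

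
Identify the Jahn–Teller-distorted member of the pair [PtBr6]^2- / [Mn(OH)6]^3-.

[Mn(OH)6]^3-

[PtBr6]^2-: Summing ligand charges against the −2 overall charge gives an oxidation state of +4 for platinum. Group 10 minus oxidation state 4 gives a d⁶ configuration. A 5d ion has a large Δₒ and is invariably low-spin. The d⁶ configuration leaves the e_g set evenly filled (or empty) — no strong Jahn–Teller driving force.
[Mn(OH)6]^3-: Summing ligand charges against the −3 overall charge gives an oxidation state of +3 for manganese. Manganese is a group-7 element; Mn(III) is therefore d⁴. Hydroxide is a weak-field ligand for a first-row metal, so the complex is high-spin. The t₂g³e_g¹ (high-spin) configuration has an unevenly filled e_g set; the Jahn–Teller theorem predicts a tetragonal distortion (typically axial elongation) to lift the degeneracy.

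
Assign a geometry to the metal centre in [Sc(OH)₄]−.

Summing ligand charges against the −1 overall charge gives an oxidation state of +3 for scandium.
Sc sits in group 3, so the d-electron count is 3 − 3 = 0.
Coordination number: 4.
A d⁰ ion has no crystal-field stabilisation preference between square planar and tetrahedral, so four ligands adopt the sterically favoured tetrahedral geometry.

tetrahedral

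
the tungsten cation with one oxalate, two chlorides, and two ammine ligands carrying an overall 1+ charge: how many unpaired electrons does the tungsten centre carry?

Ligand charges: each oxalate is −2; each chloride is −1; ammonia is neutral. With an overall charge of +1 the tungsten centre must be in the +5 oxidation state.
Group 6 minus oxidation state 5 gives a d¹ configuration.
Counting donor atoms: 1×oxalate (bidentate) → 2 donors; 2×chloride (monodentate) → 2 donors; 2×ammonia (monodentate) → 2 donors. Coordination number = 6.
In an octahedral field the d¹ configuration is t₂g¹e_g⁰ (only one arrangement possible), giving 1 unpaired electron.

1 unpaired electron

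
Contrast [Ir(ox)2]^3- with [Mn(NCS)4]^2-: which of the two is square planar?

[Ir(ox)2]^3-

For [Ir(ox)2]^3-: Summing ligand charges against the −3 overall charge gives an oxidation state of +1 for iridium. Ir sits in group 9, so the d-electron count is 9 − 1 = 8. A 5d d⁸ ion has a large crystal-field splitting; square planar leaves the high-energy d_{x²−y²} orbital empty and maximises CFSE. → square planar.
For [Mn(NCS)4]^2-: Ligand charges: each isothiocyanate is −1. With an overall charge of −2 the manganese centre must be in the +2 oxidation state. Group 7 minus oxidation state 2 gives a d⁵ configuration. A high-spin d⁵ ion has zero CFSE in either geometry, so four ligands adopt the sterically favoured tetrahedral geometry. → tetrahedral.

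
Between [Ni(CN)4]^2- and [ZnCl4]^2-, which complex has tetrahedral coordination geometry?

[ZnCl4]^2-

For [Ni(CN)4]^2-: Each cyanide is −1; balancing the −2 overall charge requires Ni(II). Nickel is a group-10 element; Ni(II) is therefore d⁸. Cyanide is a strong-field ligand (high in the spectrochemical series). A 3d d⁸ ion with strong-field ligands gains enough CFSE to favour square planar over tetrahedral. → square planar.
For [ZnCl4]^2-: Summing ligand charges against the −2 overall charge gives an oxidation state of +2 for zinc. Zinc is a group-12 element; Zn(II) is therefore d¹⁰. A d¹⁰ ion has no crystal-field stabilisation preference between square planar and tetrahedral, so four ligands adopt the sterically favoured tetrahedral geometry. → tetrahedral.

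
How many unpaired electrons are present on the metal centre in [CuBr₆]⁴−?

1

Each bromide is −1; balancing the −4 overall charge requires Cu(II).
Cu sits in group 11, so the d-electron count is 11 − 2 = 9.
In an octahedral field the d⁹ configuration is t₂g⁶e_g³ (only one arrangement possible), giving 1 unpaired electron.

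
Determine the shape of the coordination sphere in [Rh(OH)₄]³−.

square planar

Each hydroxide is −1; balancing the −3 overall charge requires Rh(I).
Group 9 minus oxidation state 1 gives a d⁸ configuration.
With 4 monodentate ligands the coordination number is 4.
A 4d d⁸ ion has a large crystal-field splitting; square planar leaves the high-energy d_{x²−y²} orbital empty and maximises CFSE.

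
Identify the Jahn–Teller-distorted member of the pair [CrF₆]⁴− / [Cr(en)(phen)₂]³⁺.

[CrF₆]⁴−

[CrF₆]⁴−: Summing ligand charges against the −4 overall charge gives an oxidation state of +2 for chromium. Group 6 minus oxidation state 2 gives a d⁴ configuration. Fluoride is a weak-field ligand for a first-row metal, so the complex is high-spin. The t₂g³e_g¹ (high-spin) configuration has an unevenly filled e_g set; the Jahn–Teller theorem predicts a tetragonal distortion (typically axial elongation) to lift the degeneracy.
[Cr(en)(phen)₂]³⁺: Ligand charges: ethylenediamine is neutral; 1,10-phenanthroline is neutral. With an overall charge of +3 the chromium centre must be in the +3 oxidation state. Cr sits in group 6, so the d-electron count is 6 − 3 = 3. The d³ configuration leaves the e_g set evenly filled (or empty) — no strong Jahn–Teller driving force.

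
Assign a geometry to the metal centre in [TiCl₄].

tetrahedral

Summing ligand charges against the 0 overall charge gives an oxidation state of +4 for titanium.
Group 4 minus oxidation state 4 gives a d⁰ configuration.
With 4 monodentate ligands the coordination number is 4.
A d⁰ ion has no crystal-field stabilisation preference between square planar and tetrahedral, so four ligands adopt the sterically favoured tetrahedral geometry.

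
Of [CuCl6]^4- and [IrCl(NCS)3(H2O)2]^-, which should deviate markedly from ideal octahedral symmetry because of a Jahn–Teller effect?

[CuCl6]^4-

[CuCl6]^4-: Summing ligand charges against the −4 overall charge gives an oxidation state of +2 for copper. Copper is a group-11 element; Cu(II) is therefore d⁹. The t₂g⁶e_g³ configuration has an unevenly filled e_g set; the Jahn–Teller theorem predicts a tetragonal distortion (typically axial elongation) to lift the degeneracy.
[IrCl(NCS)3(H2O)2]^-: Each chloride is −1; each isothiocyanate is −1; water is neutral; balancing the −1 overall charge requires Ir(III). Ir sits in group 9, so the d-electron count is 9 − 3 = 6. A 5d ion has a large Δₒ and is invariably low-spin. The d⁶ configuration leaves the e_g set evenly filled (or empty) — no strong Jahn–Teller driving force.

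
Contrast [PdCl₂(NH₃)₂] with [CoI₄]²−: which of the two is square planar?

For [PdCl₂(NH₃)₂]: Summing ligand charges against the 0 overall charge gives an oxidation state of +2 for palladium. Group 10 minus oxidation state 2 gives a d⁸ configuration. A 4d d⁸ ion has a large crystal-field splitting; square planar leaves the high-energy d_{x²−y²} orbital empty and maximises CFSE. → square planar.
For [CoI₄]²−: Ligand charges: each iodide is −1. With an overall charge of −2 the cobalt centre must be in the +2 oxidation state. Cobalt is a group-9 element; Co(II) is therefore d⁷. For a high-spin 3d d⁷ ion with weak-field ligands the small Δₜ gives little square-planar CFSE advantage, so four ligands adopt the sterically favoured tetrahedral geometry. → tetrahedral.

[PdCl₂(NH₃)₂]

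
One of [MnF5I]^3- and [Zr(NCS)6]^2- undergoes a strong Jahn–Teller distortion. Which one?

[MnF5I]^3-

[MnF5I]^3-: Ligand charges: each fluoride is −1; each iodide is −1. With an overall charge of −3 the manganese centre must be in the +3 oxidation state. Group 7 minus oxidation state 3 gives a d⁴ configuration. Fluoride and iodide are weak-field ligands for a first-row metal, so the complex is high-spin. The t₂g³e_g¹ (high-spin) configuration has an unevenly filled e_g set; the Jahn–Teller theorem predicts a tetragonal distortion (typically axial elongation) to lift the degeneracy.
[Zr(NCS)6]^2-: Summing ligand charges against the −2 overall charge gives an oxidation state of +4 for zirconium. Group 4 minus oxidation state 4 gives a d⁰ configuration. The d⁰ configuration leaves the e_g set evenly filled (or empty) — no strong Jahn–Teller driving force.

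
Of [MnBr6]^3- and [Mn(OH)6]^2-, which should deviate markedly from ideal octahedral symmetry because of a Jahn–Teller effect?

[MnBr6]^3-: Ligand charges: each bromide is −1. With an overall charge of −3 the manganese centre must be in the +3 oxidation state. Manganese is a group-7 element; Mn(III) is therefore d⁴. Bromide is a weak-field ligand for a first-row metal, so the complex is high-spin. The t₂g³e_g¹ (high-spin) configuration has an unevenly filled e_g set; the Jahn–Teller theorem predicts a tetragonal distortion (typically axial elongation) to lift the degeneracy.
[Mn(OH)6]^2-: Summing ligand charges against the −2 overall charge gives an oxidation state of +4 for manganese. Manganese is a group-7 element; Mn(IV) is therefore d³. The d³ configuration leaves the e_g set evenly filled (or empty) — no strong Jahn–Teller driving force.

[MnBr6]^3-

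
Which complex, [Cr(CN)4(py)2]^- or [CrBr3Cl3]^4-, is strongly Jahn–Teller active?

[CrBr3Cl3]^4-

[Cr(CN)4(py)2]^-: Each cyanide is −1; pyridine is neutral; balancing the −1 overall charge requires Cr(III). Group 6 minus oxidation state 3 gives a d³ configuration. The d³ configuration leaves the e_g set evenly filled (or empty) — no strong Jahn–Teller driving force.
[CrBr3Cl3]^4-: Summing ligand charges against the −4 overall charge gives an oxidation state of +2 for chromium. Group 6 minus oxidation state 2 gives a d⁴ configuration. Bromide and chloride are weak-field ligands for a first-row metal, so the complex is high-spin. The t₂g³e_g¹ (high-spin) configuration has an unevenly filled e_g set; the Jahn–Teller theorem predicts a tetragonal distortion (typically axial elongation) to lift the degeneracy.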